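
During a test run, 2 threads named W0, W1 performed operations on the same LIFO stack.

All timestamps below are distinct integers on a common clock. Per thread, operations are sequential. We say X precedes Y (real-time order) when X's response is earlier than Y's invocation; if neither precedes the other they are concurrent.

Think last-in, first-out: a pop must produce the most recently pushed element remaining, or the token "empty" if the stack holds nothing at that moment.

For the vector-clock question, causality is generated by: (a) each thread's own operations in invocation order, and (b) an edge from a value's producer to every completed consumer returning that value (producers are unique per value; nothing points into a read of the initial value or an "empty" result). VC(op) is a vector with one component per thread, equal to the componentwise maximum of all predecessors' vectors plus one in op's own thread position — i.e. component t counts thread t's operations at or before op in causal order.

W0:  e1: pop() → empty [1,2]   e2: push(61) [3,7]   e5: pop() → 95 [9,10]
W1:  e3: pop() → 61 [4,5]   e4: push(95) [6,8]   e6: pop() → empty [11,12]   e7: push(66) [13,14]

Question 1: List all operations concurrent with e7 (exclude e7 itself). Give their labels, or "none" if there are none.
Answer: none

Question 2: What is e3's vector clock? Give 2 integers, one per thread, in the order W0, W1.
Answer: (2, 1)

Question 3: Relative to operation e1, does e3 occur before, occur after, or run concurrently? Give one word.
Answer: after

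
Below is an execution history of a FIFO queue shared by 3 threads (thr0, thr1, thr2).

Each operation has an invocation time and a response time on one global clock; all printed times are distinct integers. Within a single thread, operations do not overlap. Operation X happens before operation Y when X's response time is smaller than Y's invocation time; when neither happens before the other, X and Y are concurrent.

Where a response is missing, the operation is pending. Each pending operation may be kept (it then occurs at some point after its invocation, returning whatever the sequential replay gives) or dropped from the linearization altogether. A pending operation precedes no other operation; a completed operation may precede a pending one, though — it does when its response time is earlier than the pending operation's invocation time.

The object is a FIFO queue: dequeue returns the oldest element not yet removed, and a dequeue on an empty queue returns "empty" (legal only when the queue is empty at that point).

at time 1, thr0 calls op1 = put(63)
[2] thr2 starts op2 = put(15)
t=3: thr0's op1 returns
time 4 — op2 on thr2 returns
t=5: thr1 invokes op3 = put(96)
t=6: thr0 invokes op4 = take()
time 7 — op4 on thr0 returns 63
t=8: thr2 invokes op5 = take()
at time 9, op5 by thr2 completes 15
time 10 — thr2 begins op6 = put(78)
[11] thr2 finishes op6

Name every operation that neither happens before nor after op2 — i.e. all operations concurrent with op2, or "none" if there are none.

op2 spans [2,4]: anything still running between times 2 and 4 counts as concurrent
op1 [1,3]: concurrent
op3 [5,…): after
op4 [6,7]: after
op5 [8,9]: after
op6 [10,11]: after

op1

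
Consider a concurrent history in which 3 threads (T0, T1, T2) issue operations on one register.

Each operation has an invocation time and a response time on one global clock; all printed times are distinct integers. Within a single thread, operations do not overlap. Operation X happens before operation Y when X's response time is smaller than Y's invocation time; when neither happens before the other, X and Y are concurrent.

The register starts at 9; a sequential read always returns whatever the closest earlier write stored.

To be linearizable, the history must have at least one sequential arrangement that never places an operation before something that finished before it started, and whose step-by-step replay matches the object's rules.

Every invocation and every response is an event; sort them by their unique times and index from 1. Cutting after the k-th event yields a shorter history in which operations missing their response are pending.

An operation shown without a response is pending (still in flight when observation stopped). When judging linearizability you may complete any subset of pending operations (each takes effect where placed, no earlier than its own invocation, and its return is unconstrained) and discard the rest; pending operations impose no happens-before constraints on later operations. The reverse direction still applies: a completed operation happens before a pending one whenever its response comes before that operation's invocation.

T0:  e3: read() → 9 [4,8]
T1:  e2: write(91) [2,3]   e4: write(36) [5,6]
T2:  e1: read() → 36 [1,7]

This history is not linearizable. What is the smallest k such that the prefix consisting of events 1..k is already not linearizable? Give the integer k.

events 1..7 are still linearizable — one witness is e2, e3, e4, e1:
after step 1 (e2 write(91)): value 91
after step 2 (e3 read() (pending, included)): value 91
after step 3 (e4 write(36)): value 36
after step 4 (e1 read() → 36): value 36
once event 8 joins (e3's response, time 8), exhaustive search finds no witness
one such order, e1, e2, e3, e4, breaks at step 1 where e1 read() → 36 is illegal
one such order, e1, e2, e4, e3, breaks at step 1 where e1 read() → 36 is illegal

8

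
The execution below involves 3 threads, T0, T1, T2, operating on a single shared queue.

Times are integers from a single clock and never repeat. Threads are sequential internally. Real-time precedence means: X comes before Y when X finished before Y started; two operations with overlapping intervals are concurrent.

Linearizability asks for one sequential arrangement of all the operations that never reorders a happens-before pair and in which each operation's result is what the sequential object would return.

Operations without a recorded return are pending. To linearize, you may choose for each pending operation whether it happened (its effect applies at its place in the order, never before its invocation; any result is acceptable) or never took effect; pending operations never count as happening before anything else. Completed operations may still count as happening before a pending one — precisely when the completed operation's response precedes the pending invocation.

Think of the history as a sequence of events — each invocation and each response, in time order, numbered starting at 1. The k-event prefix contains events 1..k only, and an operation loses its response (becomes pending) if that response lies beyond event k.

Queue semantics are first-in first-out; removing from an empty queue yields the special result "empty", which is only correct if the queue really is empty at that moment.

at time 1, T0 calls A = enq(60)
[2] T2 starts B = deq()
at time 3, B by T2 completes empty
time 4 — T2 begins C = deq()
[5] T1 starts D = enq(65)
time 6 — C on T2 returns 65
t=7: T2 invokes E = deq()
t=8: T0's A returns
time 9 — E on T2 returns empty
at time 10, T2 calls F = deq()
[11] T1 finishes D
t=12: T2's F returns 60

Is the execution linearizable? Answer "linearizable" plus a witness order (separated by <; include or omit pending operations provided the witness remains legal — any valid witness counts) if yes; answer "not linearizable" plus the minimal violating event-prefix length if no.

after step 1 (B deq() → empty): queue <>
after step 2 (D enq(65)): queue <65>
after step 3 (C deq() → 65): queue <>
after step 4 (E deq() → empty): queue <>
after step 5 (A enq(60)): queue <60>
after step 6 (F deq() → 60): queue <>

linearizable — witness: B < D < C < E < A < F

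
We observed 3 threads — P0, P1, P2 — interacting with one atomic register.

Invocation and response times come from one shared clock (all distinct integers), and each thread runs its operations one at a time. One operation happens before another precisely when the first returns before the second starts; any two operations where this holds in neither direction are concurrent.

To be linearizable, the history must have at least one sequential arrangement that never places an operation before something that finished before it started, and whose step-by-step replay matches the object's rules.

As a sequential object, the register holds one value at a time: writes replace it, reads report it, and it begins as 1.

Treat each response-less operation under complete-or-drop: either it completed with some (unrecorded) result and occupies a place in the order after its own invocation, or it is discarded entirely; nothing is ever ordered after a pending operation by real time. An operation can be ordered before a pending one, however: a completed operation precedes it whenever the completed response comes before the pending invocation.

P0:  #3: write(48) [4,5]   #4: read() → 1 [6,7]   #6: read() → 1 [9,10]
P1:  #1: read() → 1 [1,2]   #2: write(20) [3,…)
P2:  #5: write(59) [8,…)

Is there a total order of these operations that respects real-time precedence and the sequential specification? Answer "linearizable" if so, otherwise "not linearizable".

not linearizable

events 1..6 are fine; event 7 — the response of #4 at time 7 — makes the prefix non-linearizable
exactly one order of the 3 completed ops respects real time; the atomic register replay fails
including or dropping the 1 pending operation (#2) in any combination fails
for example #1, #3, #4 (pending dropped) fails at step 3: #4 read() → 1 is not legal there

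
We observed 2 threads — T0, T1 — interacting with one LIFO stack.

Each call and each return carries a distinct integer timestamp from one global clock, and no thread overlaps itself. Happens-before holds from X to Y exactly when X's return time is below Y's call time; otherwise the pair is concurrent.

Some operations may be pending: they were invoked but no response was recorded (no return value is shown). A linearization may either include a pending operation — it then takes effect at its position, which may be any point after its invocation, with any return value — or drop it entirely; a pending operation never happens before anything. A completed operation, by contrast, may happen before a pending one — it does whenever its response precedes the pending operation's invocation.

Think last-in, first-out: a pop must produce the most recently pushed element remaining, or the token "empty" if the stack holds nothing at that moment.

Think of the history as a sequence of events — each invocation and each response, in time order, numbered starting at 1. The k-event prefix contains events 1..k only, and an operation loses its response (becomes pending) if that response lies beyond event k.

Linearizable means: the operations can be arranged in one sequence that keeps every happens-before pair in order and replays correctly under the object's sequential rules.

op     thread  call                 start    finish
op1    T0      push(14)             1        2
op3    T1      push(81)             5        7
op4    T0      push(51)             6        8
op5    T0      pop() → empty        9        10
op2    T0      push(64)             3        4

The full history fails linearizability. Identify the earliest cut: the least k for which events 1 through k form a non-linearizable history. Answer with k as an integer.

10

a valid linearization of events 1..9 exists, for instance op1, op2, op3, op4:
1. op1 push(14), leaving stack <14>
2. op2 push(64), leaving stack <14,64>
3. op3 push(81), leaving stack <14,64,81>
4. op4 push(51), leaving stack <14,64,81,51>
at event 10 (op5's time-10 response) nothing linearizes any more
for example op1, op2, op3, op4, op5 fails at step 5: op5 pop() → empty is not legal there
for example op1, op2, op4, op3, op5 fails at step 5: op5 pop() → empty is not legal there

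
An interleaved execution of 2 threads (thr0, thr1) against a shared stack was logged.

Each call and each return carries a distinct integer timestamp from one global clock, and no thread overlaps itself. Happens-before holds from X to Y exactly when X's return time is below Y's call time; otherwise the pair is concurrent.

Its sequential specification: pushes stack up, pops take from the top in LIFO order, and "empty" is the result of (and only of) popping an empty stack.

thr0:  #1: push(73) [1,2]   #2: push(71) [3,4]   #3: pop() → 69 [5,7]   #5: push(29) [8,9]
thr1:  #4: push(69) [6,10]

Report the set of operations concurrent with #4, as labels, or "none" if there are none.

#4 spans [6,10]; an op avoiding the whole window 6..10 is ordered, any other is concurrent
#1 [1,2]: before
#2 [3,4]: before
#3 [5,7]: concurrent
#5 [8,9]: concurrent

#3, #5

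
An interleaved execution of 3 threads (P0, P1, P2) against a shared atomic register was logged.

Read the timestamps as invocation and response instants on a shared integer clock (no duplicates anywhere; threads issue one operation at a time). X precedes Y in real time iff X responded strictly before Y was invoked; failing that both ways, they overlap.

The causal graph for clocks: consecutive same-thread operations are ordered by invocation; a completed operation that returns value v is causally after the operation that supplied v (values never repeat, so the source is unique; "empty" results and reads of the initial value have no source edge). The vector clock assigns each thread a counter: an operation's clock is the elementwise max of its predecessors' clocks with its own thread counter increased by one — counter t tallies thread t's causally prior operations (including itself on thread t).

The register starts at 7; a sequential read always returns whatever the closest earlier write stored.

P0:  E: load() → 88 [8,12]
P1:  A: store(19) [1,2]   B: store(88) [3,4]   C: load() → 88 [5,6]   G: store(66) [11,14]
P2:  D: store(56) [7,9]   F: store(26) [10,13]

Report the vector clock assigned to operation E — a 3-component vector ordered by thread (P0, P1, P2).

invoked at 7, D has no predecessors; its own P2 bump gives (0, 0, 1)
invoked at 1, A has no predecessors; its own P1 bump gives (0, 1, 0)
merge at F (invoked 10): VC(D)=(0, 0, 1), own-thread bump on P2 → (0, 0, 2)
merge at B (invoked 3): VC(A)=(0, 1, 0), own-thread bump on P1 → (0, 2, 0)
merge at C (invoked 5): VC(B)=(0, 2, 0), own-thread bump on P1 → (0, 3, 0)
merge at E (invoked 8): VC(B)=(0, 2, 0), own-thread bump on P0 → (1, 2, 0)
merge at G (invoked 11): VC(C)=(0, 3, 0), own-thread bump on P1 → (0, 4, 0)
target: VC(E) = (1, 2, 0)

(1, 2, 0)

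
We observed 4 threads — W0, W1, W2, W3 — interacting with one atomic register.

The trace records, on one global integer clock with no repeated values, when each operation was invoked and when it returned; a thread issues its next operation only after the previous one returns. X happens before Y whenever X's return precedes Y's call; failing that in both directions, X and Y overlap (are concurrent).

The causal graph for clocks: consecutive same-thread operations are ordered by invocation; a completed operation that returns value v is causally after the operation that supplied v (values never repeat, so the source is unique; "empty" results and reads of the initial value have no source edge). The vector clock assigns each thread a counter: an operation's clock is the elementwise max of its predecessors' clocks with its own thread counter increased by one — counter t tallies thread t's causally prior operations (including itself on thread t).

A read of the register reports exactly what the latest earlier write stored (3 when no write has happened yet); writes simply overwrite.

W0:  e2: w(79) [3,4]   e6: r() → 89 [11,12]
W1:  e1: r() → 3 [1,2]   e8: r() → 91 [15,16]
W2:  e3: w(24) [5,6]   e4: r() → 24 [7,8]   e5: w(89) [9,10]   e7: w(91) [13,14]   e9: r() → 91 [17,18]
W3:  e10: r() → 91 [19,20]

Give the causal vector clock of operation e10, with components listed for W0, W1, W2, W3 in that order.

root op e3, invoked 5: fresh clock plus W2's own tick → (0, 0, 1, 0)
root op e1, invoked 1: fresh clock plus W1's own tick → (0, 1, 0, 0)
root op e2, invoked 3: fresh clock plus W0's own tick → (1, 0, 0, 0)
VC(e4, invoked at 7): max of VC(e3)=(0, 0, 1, 0), then +1 on thread W2 → (0, 0, 2, 0)
VC(e5, invoked at 9): max of VC(e4)=(0, 0, 2, 0), then +1 on thread W2 → (0, 0, 3, 0)
VC(e7, invoked at 13): max of VC(e5)=(0, 0, 3, 0), then +1 on thread W2 → (0, 0, 4, 0)
VC(e10, invoked at 19): max of VC(e7)=(0, 0, 4, 0), then +1 on thread W3 → (0, 0, 4, 1)
VC(e9, invoked at 17): max of VC(e7)=(0, 0, 4, 0), then +1 on thread W2 → (0, 0, 5, 0)
VC(e6, invoked at 11): max of VC(e2)=(1, 0, 0, 0), VC(e5)=(0, 0, 3, 0), then +1 on thread W0 → (2, 0, 3, 0)
VC(e8, invoked at 15): max of VC(e1)=(0, 1, 0, 0), VC(e7)=(0, 0, 4, 0), then +1 on thread W1 → (0, 2, 4, 0)
target: VC(e10) = (0, 0, 4, 1)

(0, 0, 4, 1)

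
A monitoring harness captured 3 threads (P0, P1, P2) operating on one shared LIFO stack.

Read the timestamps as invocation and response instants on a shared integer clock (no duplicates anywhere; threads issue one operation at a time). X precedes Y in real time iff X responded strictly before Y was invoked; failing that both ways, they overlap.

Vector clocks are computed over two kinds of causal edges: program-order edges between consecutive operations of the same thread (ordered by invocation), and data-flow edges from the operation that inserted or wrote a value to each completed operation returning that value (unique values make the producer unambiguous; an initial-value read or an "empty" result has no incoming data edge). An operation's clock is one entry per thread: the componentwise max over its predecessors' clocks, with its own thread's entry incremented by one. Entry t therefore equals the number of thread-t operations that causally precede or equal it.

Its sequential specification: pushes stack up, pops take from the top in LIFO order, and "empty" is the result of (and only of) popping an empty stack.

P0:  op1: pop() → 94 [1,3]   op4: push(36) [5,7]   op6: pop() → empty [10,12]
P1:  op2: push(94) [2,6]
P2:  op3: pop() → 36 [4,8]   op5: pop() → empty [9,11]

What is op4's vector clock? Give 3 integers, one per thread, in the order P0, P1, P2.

op2 (invocation 2): nothing precedes it; P1's component alone gives (0, 1, 0)
op1, invoked 1, takes VC(op2)=(0, 1, 0) under max, adds 1 for P0 → (1, 1, 0)
op4, invoked 5, takes VC(op1)=(1, 1, 0) under max, adds 1 for P0 → (2, 1, 0)
op3, invoked 4, takes VC(op4)=(2, 1, 0) under max, adds 1 for P2 → (2, 1, 1)
op6, invoked 10, takes VC(op4)=(2, 1, 0) under max, adds 1 for P0 → (3, 1, 0)
op5, invoked 9, takes VC(op3)=(2, 1, 1) under max, adds 1 for P2 → (2, 1, 2)
target: VC(op4) = (2, 1, 0)

(2, 1, 0)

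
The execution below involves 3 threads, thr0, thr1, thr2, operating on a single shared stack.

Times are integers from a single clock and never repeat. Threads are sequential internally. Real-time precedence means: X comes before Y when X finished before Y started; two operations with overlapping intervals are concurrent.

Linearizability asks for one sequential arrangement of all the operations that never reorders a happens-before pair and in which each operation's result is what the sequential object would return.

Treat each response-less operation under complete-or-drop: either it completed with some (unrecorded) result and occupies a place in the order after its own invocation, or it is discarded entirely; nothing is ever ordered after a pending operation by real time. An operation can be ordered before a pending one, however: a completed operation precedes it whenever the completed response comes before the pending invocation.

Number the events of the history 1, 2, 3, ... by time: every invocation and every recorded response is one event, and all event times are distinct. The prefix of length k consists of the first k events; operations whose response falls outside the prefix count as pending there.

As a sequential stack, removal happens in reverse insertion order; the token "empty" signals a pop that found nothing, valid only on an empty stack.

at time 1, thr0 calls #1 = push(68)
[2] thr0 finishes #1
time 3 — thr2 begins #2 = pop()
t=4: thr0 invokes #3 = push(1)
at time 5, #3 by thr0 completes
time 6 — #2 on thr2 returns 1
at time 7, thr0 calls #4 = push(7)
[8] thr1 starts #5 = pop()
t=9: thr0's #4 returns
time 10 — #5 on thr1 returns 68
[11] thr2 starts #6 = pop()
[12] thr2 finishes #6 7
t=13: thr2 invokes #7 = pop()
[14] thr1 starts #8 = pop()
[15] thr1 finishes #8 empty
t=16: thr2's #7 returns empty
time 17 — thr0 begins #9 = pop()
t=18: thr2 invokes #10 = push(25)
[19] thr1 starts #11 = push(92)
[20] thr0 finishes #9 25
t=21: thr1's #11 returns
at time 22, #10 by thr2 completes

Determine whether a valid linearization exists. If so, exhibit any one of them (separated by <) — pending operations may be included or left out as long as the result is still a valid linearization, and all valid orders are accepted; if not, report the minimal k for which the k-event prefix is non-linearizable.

linearizable — witness: #1 < #3 < #2 < #5 < #4 < #6 < #7 < #8 < #10 < #9 < #11

step 1: #1 push(68) — stack <68>
step 2: #3 push(1) — stack <68,1>
step 3: #2 pop() → 1 — stack <68>
step 4: #5 pop() → 68 — stack <>
step 5: #4 push(7) — stack <7>
step 6: #6 pop() → 7 — stack <>
step 7: #7 pop() → empty — stack <>
step 8: #8 pop() → empty — stack <>
step 9: #10 push(25) — stack <25>
step 10: #9 pop() → 25 — stack <>
step 11: #11 push(92) — stack <92>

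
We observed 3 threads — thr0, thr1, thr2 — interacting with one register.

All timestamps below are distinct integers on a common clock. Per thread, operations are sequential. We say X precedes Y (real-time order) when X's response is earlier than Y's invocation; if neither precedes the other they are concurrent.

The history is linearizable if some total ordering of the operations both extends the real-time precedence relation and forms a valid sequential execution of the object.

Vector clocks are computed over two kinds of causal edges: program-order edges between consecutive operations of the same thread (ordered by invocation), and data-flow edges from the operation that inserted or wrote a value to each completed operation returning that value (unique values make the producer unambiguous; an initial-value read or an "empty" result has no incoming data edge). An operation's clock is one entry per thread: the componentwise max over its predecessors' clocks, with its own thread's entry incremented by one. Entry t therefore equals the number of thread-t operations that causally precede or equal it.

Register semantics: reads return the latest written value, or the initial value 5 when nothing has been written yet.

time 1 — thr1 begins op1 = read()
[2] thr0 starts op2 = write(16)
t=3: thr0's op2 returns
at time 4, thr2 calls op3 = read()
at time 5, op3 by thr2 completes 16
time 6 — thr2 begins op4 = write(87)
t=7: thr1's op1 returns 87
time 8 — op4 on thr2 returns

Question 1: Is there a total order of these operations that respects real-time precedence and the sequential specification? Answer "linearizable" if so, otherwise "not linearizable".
linearizable

witness order: op2, op3, op4, op1
step 1: op2 write(16) — value 16
step 2: op3 read() → 16 — value 16
step 3: op4 write(87) — value 87
step 4: op1 read() → 87 — value 87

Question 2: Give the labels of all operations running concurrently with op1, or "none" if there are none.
op2, op3, op4

concurrent with op1 ([1,7]): every op whose interval crosses 1..7
op2 [2,3]: concurrent
op3 [4,5]: concurrent
op4 [6,8]: concurrent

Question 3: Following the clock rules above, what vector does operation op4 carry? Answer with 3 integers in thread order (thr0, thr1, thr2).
(1, 0, 2)

no predecessors for op2 (invoked 2): thr0 increments from zero → (1, 0, 0)
invoked at 4, op3 merges VC(op2)=(1, 0, 0) and bumps thr2's slot → (1, 0, 1)
invoked at 6, op4 merges VC(op3)=(1, 0, 1) and bumps thr2's slot → (1, 0, 2)
invoked at 1, op1 merges VC(op4)=(1, 0, 2) and bumps thr1's slot → (1, 1, 2)
target: VC(op4) = (1, 0, 2)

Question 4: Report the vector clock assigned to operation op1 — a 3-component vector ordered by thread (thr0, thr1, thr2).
(1, 1, 2)

op2 (invocation 2): nothing precedes it; thr0's component alone gives (1, 0, 0)
op3, invoked 4, takes VC(op2)=(1, 0, 0) under max, adds 1 for thr2 → (1, 0, 1)
op4, invoked 6, takes VC(op3)=(1, 0, 1) under max, adds 1 for thr2 → (1, 0, 2)
op1, invoked 1, takes VC(op4)=(1, 0, 2) under max, adds 1 for thr1 → (1, 1, 2)
target: VC(op1) = (1, 1, 2)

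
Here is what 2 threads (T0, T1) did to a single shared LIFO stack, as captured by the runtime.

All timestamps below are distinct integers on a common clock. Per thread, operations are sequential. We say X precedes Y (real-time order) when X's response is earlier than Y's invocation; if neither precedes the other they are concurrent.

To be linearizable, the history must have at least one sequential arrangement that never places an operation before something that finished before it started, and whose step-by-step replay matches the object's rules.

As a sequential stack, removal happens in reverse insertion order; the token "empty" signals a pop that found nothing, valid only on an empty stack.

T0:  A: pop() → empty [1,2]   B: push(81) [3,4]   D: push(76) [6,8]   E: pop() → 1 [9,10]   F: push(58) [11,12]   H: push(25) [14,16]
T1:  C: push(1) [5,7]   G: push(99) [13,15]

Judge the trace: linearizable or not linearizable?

one valid linearization: A, B, D, C, E, F, G, H
step 1: A pop() → empty — stack <>
step 2: B push(81) — stack <81>
step 3: D push(76) — stack <81,76>
step 4: C push(1) — stack <81,76,1>
step 5: E pop() → 1 — stack <81,76>
step 6: F push(58) — stack <81,76,58>
step 7: G push(99) — stack <81,76,58,99>
step 8: H push(25) — stack <81,76,58,99,25>

linearizable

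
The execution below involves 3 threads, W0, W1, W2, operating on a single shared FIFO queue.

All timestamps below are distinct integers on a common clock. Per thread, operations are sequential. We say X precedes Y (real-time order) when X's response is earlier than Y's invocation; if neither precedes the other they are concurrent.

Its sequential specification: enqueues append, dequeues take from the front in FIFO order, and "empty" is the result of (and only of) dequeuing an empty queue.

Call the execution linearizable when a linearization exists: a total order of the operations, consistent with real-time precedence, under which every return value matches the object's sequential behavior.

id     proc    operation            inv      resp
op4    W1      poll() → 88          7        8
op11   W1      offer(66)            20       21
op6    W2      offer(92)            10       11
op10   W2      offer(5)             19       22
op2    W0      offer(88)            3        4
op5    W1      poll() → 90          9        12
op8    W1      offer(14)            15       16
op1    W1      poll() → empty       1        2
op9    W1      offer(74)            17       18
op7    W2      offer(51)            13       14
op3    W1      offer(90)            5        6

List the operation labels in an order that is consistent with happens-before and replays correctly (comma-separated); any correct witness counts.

op1, op2, op3, op4, op5, op6, op7, op8, op9, op10, op11

1. op1 poll() → empty, leaving queue <>
2. op2 offer(88), leaving queue <88>
3. op3 offer(90), leaving queue <88,90>
4. op4 poll() → 88, leaving queue <90>
5. op5 poll() → 90, leaving queue <>
6. op6 offer(92), leaving queue <92>
7. op7 offer(51), leaving queue <92,51>
8. op8 offer(14), leaving queue <92,51,14>
9. op9 offer(74), leaving queue <92,51,14,74>
10. op10 offer(5), leaving queue <92,51,14,74,5>
11. op11 offer(66), leaving queue <92,51,14,74,5,66>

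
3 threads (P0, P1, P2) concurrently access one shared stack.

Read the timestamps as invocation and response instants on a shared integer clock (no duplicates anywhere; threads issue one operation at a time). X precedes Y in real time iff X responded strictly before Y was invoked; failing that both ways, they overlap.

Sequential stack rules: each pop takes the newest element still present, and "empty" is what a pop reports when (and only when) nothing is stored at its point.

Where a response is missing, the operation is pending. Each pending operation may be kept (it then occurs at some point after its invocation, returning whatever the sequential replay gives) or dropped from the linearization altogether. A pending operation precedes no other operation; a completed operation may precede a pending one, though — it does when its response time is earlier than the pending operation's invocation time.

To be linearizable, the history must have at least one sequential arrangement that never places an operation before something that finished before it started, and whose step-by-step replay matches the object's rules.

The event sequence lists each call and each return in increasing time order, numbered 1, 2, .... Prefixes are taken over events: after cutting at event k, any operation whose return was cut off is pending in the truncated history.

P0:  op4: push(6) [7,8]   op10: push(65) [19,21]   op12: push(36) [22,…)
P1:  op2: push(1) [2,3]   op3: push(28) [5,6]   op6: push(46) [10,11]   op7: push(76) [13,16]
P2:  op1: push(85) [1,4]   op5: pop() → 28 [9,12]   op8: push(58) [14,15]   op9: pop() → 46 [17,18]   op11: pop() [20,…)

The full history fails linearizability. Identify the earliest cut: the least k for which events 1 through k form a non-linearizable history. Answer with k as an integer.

a valid linearization of events 1..11 exists, for instance op1, op2, op3, op4, op5, op6:
1. op1 push(85), leaving stack <85>
2. op2 push(1), leaving stack <85,1>
3. op3 push(28), leaving stack <85,1,28>
4. op4 push(6), leaving stack <85,1,28,6>
5. op5 pop() (pending, included), leaving stack <85,1,28>
6. op6 push(46), leaving stack <85,1,28,46>
once event 12 joins (op5's response, time 12), exhaustive search finds no witness
one such order, op1, op2, op3, op4, op5, op6, breaks at step 5 where op5 pop() → 28 is illegal
one such order, op1, op2, op3, op4, op6, op5, breaks at step 6 where op5 pop() → 28 is illegal

12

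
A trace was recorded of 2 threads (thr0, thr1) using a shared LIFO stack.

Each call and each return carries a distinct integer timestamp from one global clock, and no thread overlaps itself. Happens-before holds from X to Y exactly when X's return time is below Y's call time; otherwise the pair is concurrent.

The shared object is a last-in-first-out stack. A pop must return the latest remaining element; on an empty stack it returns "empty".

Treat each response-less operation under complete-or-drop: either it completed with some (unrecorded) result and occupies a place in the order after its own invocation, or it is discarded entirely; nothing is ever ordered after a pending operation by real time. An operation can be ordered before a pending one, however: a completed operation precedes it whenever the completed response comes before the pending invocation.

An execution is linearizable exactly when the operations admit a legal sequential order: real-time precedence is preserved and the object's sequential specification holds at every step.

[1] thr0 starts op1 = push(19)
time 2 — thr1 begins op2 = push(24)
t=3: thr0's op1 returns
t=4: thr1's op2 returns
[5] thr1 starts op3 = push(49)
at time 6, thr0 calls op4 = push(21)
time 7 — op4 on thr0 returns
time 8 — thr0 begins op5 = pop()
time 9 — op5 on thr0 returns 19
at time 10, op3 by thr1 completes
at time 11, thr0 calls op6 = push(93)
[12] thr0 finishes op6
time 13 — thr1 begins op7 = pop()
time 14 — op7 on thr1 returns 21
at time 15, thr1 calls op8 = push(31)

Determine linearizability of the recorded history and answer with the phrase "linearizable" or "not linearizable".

not linearizable

the violation lands at event 9, op5's response at time 9: events 1..8 linearize, events 1..9 do not
checked exhaustively: 2 real-time-consistent orders of 4 completed operations, zero legal LIFO stack replays
include/drop combinations of the 1 pending operation (op3) were all tried; none helps
one such order, op1, op2, op4, op5 (pending dropped), breaks at step 4 where op5 pop() → 19 is illegal
one such order, op2, op1, op4, op5 (pending dropped), breaks at step 4 where op5 pop() → 19 is illegal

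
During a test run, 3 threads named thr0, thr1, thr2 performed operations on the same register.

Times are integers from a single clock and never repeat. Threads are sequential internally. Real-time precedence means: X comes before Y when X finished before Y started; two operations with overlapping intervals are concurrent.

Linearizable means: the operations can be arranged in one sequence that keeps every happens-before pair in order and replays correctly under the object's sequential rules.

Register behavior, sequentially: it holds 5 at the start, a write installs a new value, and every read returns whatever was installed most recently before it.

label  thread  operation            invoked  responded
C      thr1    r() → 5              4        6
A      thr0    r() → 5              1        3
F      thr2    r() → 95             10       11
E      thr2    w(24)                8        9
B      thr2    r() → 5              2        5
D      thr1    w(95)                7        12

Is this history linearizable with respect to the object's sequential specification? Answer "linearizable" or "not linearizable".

linearizable

a witness: A, B, C, E, D, F
step 1: A r() → 5 — value 5
step 2: B r() → 5 — value 5
step 3: C r() → 5 — value 5
step 4: E w(24) — value 24
step 5: D w(95) — value 95
step 6: F r() → 95 — value 95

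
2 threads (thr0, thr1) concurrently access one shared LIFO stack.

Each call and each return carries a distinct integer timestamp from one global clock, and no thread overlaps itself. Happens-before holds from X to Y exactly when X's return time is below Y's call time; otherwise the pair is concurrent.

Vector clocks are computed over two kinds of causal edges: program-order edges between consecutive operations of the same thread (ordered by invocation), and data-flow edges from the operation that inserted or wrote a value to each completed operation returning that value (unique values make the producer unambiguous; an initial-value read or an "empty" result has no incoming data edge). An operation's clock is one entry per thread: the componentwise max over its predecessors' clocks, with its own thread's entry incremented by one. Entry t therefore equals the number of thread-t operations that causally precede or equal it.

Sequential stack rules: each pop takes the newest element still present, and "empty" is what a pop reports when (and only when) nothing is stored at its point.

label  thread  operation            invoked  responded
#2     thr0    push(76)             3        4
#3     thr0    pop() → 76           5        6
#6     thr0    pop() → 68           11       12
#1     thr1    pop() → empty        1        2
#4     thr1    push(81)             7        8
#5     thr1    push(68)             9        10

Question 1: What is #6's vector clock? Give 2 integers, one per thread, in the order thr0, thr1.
no predecessors for #1 (invoked 1): thr1 increments from zero → (0, 1)
no predecessors for #2 (invoked 3): thr0 increments from zero → (1, 0)
#4, invoked 7, takes VC(#1)=(0, 1) under max, adds 1 for thr1 → (0, 2)
#3, invoked 5, takes VC(#2)=(1, 0) under max, adds 1 for thr0 → (2, 0)
#5, invoked 9, takes VC(#4)=(0, 2) under max, adds 1 for thr1 → (0, 3)
#6, invoked 11, takes VC(#3)=(2, 0), VC(#5)=(0, 3) under max, adds 1 for thr0 → (3, 3)
target: VC(#6) = (3, 3)

(3, 3)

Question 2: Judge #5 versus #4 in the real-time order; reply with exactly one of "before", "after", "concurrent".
#5 spans [9,10], #4 spans [7,8]
resp(#4)=8 < inv(#5)=9

after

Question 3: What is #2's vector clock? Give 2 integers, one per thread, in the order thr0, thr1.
invoked at 1, #1 has no predecessors; its own thr1 bump gives (0, 1)
invoked at 3, #2 has no predecessors; its own thr0 bump gives (1, 0)
#4 (invocation 7): componentwise max over VC(#1)=(0, 1), +1 at thr1, giving (0, 2)
#3 (invocation 5): componentwise max over VC(#2)=(1, 0), +1 at thr0, giving (2, 0)
#5 (invocation 9): componentwise max over VC(#4)=(0, 2), +1 at thr1, giving (0, 3)
#6 (invocation 11): componentwise max over VC(#3)=(2, 0), VC(#5)=(0, 3), +1 at thr0, giving (3, 3)
target: VC(#2) = (1, 0)

(1, 0)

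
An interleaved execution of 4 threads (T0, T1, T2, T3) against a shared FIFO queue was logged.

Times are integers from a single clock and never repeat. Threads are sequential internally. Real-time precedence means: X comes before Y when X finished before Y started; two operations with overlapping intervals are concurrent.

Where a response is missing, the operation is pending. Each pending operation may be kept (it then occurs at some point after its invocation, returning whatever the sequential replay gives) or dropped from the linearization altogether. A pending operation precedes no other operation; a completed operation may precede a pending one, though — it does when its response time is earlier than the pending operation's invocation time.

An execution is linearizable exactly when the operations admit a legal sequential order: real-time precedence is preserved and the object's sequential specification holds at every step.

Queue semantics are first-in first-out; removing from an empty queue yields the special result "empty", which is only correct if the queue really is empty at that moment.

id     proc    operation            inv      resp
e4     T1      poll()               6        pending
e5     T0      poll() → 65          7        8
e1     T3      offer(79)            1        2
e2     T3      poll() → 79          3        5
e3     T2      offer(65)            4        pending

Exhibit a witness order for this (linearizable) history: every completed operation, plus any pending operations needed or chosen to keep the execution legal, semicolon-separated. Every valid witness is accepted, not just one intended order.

e1; e2; e3; e5

after step 1 (e1 offer(79)): queue <79>
after step 2 (e2 poll() → 79): queue <>
after step 3 (e3 offer(65) (pending, included)): queue <65>
after step 4 (e5 poll() → 65): queue <>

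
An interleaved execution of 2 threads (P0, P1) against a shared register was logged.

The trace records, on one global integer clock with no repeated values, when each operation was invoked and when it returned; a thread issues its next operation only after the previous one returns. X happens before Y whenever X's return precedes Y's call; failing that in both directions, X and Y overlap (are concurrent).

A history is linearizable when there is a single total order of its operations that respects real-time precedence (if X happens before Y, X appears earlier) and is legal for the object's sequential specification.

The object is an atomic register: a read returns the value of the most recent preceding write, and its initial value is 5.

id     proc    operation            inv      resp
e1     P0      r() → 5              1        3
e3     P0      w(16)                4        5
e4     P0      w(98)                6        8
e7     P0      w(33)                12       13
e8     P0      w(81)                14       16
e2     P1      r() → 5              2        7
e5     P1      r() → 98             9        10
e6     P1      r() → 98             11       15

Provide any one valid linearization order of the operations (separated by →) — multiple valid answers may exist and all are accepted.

step 1: e1 r() → 5 — value 5
step 2: e2 r() → 5 — value 5
step 3: e3 w(16) — value 16
step 4: e4 w(98) — value 98
step 5: e5 r() → 98 — value 98
step 6: e6 r() → 98 — value 98
step 7: e7 w(33) — value 33
step 8: e8 w(81) — value 81

e1 → e2 → e3 → e4 → e5 → e6 → e7 → e8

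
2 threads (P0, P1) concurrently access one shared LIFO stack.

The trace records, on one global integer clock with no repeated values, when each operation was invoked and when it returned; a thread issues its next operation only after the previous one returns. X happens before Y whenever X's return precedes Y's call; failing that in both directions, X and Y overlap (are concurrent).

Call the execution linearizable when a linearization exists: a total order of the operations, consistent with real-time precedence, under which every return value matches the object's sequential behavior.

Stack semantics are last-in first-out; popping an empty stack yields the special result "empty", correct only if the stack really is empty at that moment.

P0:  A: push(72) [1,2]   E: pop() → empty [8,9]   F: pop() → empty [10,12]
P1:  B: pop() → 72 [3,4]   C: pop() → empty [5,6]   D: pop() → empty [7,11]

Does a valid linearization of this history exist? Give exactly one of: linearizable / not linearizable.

linearizable

one valid linearization: A, B, C, D, E, F
after step 1 (A push(72)): stack <72>
after step 2 (B pop() → 72): stack <>
after step 3 (C pop() → empty): stack <>
after step 4 (D pop() → empty): stack <>
after step 5 (E pop() → empty): stack <>
after step 6 (F pop() → empty): stack <>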